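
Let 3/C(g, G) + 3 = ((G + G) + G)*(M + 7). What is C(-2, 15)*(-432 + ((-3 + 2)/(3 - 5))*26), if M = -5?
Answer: -419/29 ≈ -14.448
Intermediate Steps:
C(g, G) = 3/(-3 + 6*G) (C(g, G) = 3/(-3 + ((G + G) + G)*(-5 + 7)) = 3/(-3 + (2*G + G)*2) = 3/(-3 + (3*G)*2) = 3/(-3 + 6*G))
C(-2, 15)*(-432 + ((-3 + 2)/(3 - 5))*26) = (-432 + ((-3 + 2)/(3 - 5))*26)/(-1 + 2*15) = (-432 - 1/(-2)*26)/(-1 + 30) = (-432 - 1*(-½)*26)/29 = (-432 + (½)*26)/29 = (-432 + 13)/29 = (1/29)*(-419) = -419/29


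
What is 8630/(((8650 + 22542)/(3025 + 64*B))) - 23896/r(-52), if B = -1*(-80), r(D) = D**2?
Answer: 5916326449/2635724 ≈ 2244.7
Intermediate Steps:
B = 80
8630/(((8650 + 22542)/(3025 + 64*B))) - 23896/r(-52) = 8630/(((8650 + 22542)/(3025 + 64*80))) - 23896/((-52)**2) = 8630/((31192/(3025 + 5120))) - 23896/2704 = 8630/((31192/8145)) - 23896*1/2704 = 8630/((31192*(1/8145))) - 2987/338 = 8630/(31192/8145) - 2987/338 = 8630*(8145/31192) - 2987/338 = 35145675/15596 - 2987/338 = 5916326449/2635724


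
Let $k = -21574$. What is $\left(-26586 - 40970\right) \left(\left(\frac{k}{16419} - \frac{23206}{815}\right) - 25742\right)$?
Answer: $\frac{23297685685278664}{13381485} \approx 1.741 \cdot 10^{9}$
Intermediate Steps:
$\left(-26586 - 40970\right) \left(\left(\frac{k}{16419} - \frac{23206}{815}\right) - 25742\right) = \left(-26586 - 40970\right) \left(\left(- \frac{21574}{16419} - \frac{23206}{815}\right) - 25742\right) = \left(-26586 - 40970\right) \left(\left(\left(-21574\right) \frac{1}{16419} - \frac{23206}{815}\right) - 25742\right) = - 67556 \left(\left(- \frac{21574}{16419} - \frac{23206}{815}\right) - 25742\right) = - 67556 \left(- \frac{398602124}{13381485} - 25742\right) = \left(-67556\right) \left(- \frac{344864788994}{13381485}\right) = \frac{23297685685278664}{13381485}$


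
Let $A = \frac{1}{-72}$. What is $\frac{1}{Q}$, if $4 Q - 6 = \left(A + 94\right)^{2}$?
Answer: $\frac{20736}{45823393} \approx 0.00045252$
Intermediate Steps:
$A = - \frac{1}{72} \approx -0.013889$
$Q = \frac{45823393}{20736}$ ($Q = \frac{3}{2} + \frac{\left(- \frac{1}{72} + 94\right)^{2}}{4} = \frac{3}{2} + \frac{\left(\frac{6767}{72}\right)^{2}}{4} = \frac{3}{2} + \frac{1}{4} \cdot \frac{45792289}{5184} = \frac{3}{2} + \frac{45792289}{20736} = \frac{45823393}{20736} \approx 2209.8$)
$\frac{1}{Q} = \frac{1}{\frac{45823393}{20736}} = \frac{20736}{45823393}$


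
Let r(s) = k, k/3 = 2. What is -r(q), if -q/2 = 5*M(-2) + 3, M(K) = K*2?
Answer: -6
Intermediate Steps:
M(K) = 2*K
k = 6 (k = 3*2 = 6)
q = 34 (q = -2*(5*(2*(-2)) + 3) = -2*(5*(-4) + 3) = -2*(-20 + 3) = -2*(-17) = 34)
r(s) = 6
-r(q) = -1*6 = -6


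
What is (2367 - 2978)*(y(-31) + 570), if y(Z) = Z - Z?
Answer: -348270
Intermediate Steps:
y(Z) = 0
(2367 - 2978)*(y(-31) + 570) = (2367 - 2978)*(0 + 570) = -611*570 = -348270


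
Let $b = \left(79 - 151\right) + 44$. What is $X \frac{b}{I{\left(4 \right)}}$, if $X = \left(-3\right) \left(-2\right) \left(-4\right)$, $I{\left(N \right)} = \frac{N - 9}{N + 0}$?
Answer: $- \frac{2688}{5} \approx -537.6$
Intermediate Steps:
$I{\left(N \right)} = \frac{-9 + N}{N}$
$b = -28$ ($b = -72 + 44 = -28$)
$X = -24$ ($X = 6 \left(-4\right) = -24$)
$X \frac{b}{I{\left(4 \right)}} = - 24 \left(- \frac{28}{\frac{1}{4} \left(-9 + 4\right)}\right) = - 24 \left(- \frac{28}{\frac{1}{4} \left(-5\right)}\right) = - 24 \left(- \frac{28}{- \frac{5}{4}}\right) = - 24 \left(\left(-28\right) \left(- \frac{4}{5}\right)\right) = \left(-24\right) \frac{112}{5} = - \frac{2688}{5}$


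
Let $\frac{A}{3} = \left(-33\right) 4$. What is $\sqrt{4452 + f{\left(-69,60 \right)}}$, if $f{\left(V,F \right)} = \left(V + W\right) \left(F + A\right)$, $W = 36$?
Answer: $2 \sqrt{3885} \approx 124.66$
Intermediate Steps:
$A = -396$ ($A = 3 \left(\left(-33\right) 4\right) = 3 \left(-132\right) = -396$)
$f{\left(V,F \right)} = \left(-396 + F\right) \left(36 + V\right)$ ($f{\left(V,F \right)} = \left(V + 36\right) \left(F - 396\right) = \left(36 + V\right) \left(-396 + F\right) = \left(-396 + F\right) \left(36 + V\right)$)
$\sqrt{4452 + f{\left(-69,60 \right)}} = \sqrt{4452 + \left(-14256 - -27324 + 36 \cdot 60 + 60 \left(-69\right)\right)} = \sqrt{4452 + \left(-14256 + 27324 + 2160 - 4140\right)} = \sqrt{4452 + 11088} = \sqrt{15540} = 2 \sqrt{3885}$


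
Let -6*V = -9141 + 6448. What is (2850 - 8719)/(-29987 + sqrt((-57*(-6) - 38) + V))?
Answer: 1055962218/5395316497 + 5869*sqrt(27102)/5395316497 ≈ 0.19590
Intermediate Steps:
V = 2693/6 (V = -(-9141 + 6448)/6 = -1/6*(-2693) = 2693/6 ≈ 448.83)
(2850 - 8719)/(-29987 + sqrt((-57*(-6) - 38) + V)) = (2850 - 8719)/(-29987 + sqrt((-57*(-6) - 38) + 2693/6)) = -5869/(-29987 + sqrt((342 - 38) + 2693/6)) = -5869/(-29987 + sqrt(304 + 2693/6)) = -5869/(-29987 + sqrt(4517/6)) = -5869/(-29987 + sqrt(27102)/6)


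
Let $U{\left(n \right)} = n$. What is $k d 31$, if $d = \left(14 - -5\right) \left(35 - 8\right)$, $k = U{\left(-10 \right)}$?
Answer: $-159030$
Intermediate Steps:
$k = -10$
$d = 513$ ($d = \left(14 + 5\right) 27 = 19 \cdot 27 = 513$)
$k d 31 = \left(-10\right) 513 \cdot 31 = \left(-5130\right) 31 = -159030$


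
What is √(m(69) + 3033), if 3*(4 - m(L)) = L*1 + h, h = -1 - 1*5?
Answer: 2*√754 ≈ 54.918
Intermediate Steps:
h = -6 (h = -1 - 5 = -6)
m(L) = 6 - L/3 (m(L) = 4 - (L*1 - 6)/3 = 4 - (L - 6)/3 = 4 - (-6 + L)/3 = 4 + (2 - L/3) = 6 - L/3)
√(m(69) + 3033) = √((6 - ⅓*69) + 3033) = √((6 - 23) + 3033) = √(-17 + 3033) = √3016 = 2*√754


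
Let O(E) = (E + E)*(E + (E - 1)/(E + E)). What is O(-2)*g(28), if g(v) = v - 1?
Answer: 135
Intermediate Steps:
g(v) = -1 + v
O(E) = 2*E*(E + (-1 + E)/(2*E)) (O(E) = (2*E)*(E + (-1 + E)/((2*E))) = (2*E)*(E + (-1 + E)*(1/(2*E))) = (2*E)*(E + (-1 + E)/(2*E)) = 2*E*(E + (-1 + E)/(2*E)))
O(-2)*g(28) = (-1 - 2 + 2*(-2)²)*(-1 + 28) = (-1 - 2 + 2*4)*27 = (-1 - 2 + 8)*27 = 5*27 = 135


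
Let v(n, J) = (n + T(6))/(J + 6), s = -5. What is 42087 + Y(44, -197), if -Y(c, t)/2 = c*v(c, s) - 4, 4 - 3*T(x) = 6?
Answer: 114845/3 ≈ 38282.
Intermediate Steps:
T(x) = -⅔ (T(x) = 4/3 - ⅓*6 = 4/3 - 2 = -⅔)
v(n, J) = (-⅔ + n)/(6 + J) (v(n, J) = (n - ⅔)/(J + 6) = (-⅔ + n)/(6 + J))
Y(c, t) = 8 - 2*c*(-⅔ + c) (Y(c, t) = -2*(c*((-⅔ + c)/(6 - 5)) - 4) = -2*(c*((-⅔ + c)/1) - 4) = -2*(c*(1*(-⅔ + c)) - 4) = -2*(c*(-⅔ + c) - 4) = -2*(-4 + c*(-⅔ + c)) = 8 - 2*c*(-⅔ + c))
42087 + Y(44, -197) = 42087 + (8 - ⅔*44*(-2 + 3*44)) = 42087 + (8 - ⅔*44*(-2 + 132)) = 42087 + (8 - ⅔*44*130) = 42087 + (8 - 11440/3) = 42087 - 11416/3 = 114845/3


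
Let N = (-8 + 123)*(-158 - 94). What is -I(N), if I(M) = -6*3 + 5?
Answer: 13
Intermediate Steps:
N = -28980 (N = 115*(-252) = -28980)
I(M) = -13 (I(M) = -18 + 5 = -13)
-I(N) = -1*(-13) = 13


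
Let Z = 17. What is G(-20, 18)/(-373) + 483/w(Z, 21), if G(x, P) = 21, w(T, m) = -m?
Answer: -8600/373 ≈ -23.056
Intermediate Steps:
G(-20, 18)/(-373) + 483/w(Z, 21) = 21/(-373) + 483/((-1*21)) = 21*(-1/373) + 483/(-21) = -21/373 + 483*(-1/21) = -21/373 - 23 = -8600/373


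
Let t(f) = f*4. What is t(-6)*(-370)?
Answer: 8880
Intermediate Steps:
t(f) = 4*f
t(-6)*(-370) = (4*(-6))*(-370) = -24*(-370) = 8880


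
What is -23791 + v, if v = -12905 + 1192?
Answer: -35504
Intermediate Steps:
v = -11713
-23791 + v = -23791 - 11713 = -35504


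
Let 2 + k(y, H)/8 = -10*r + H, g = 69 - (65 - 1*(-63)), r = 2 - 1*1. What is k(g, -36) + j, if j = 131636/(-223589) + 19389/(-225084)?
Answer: -6453088670443/16775435492 ≈ -384.67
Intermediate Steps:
r = 1 (r = 2 - 1 = 1)
g = -59 (g = 69 - (65 + 63) = 69 - 1*128 = 69 - 128 = -59)
k(y, H) = -96 + 8*H (k(y, H) = -16 + 8*(-10*1 + H) = -16 + 8*(-10 + H) = -16 + (-80 + 8*H) = -96 + 8*H)
j = -11321441515/16775435492 (j = 131636*(-1/223589) + 19389*(-1/225084) = -131636/223589 - 6463/75028 = -11321441515/16775435492 ≈ -0.67488)
k(g, -36) + j = (-96 + 8*(-36)) - 11321441515/16775435492 = (-96 - 288) - 11321441515/16775435492 = -384 - 11321441515/16775435492 = -6453088670443/16775435492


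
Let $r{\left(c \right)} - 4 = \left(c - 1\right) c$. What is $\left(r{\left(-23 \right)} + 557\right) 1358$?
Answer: $1511454$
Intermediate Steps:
$r{\left(c \right)} = 4 + c \left(-1 + c\right)$ ($r{\left(c \right)} = 4 + \left(c - 1\right) c = 4 + \left(-1 + c\right) c = 4 + c \left(-1 + c\right)$)
$\left(r{\left(-23 \right)} + 557\right) 1358 = \left(\left(4 + \left(-23\right)^{2} - -23\right) + 557\right) 1358 = \left(\left(4 + 529 + 23\right) + 557\right) 1358 = \left(556 + 557\right) 1358 = 1113 \cdot 1358 = 1511454$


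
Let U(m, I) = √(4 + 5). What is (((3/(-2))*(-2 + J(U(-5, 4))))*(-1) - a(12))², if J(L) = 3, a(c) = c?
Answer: 441/4 ≈ 110.25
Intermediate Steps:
U(m, I) = 3 (U(m, I) = √9 = 3)
(((3/(-2))*(-2 + J(U(-5, 4))))*(-1) - a(12))² = (((3/(-2))*(-2 + 3))*(-1) - 1*12)² = (((3*(-½))*1)*(-1) - 12)² = (-3/2*1*(-1) - 12)² = (-3/2*(-1) - 12)² = (3/2 - 12)² = (-21/2)² = 441/4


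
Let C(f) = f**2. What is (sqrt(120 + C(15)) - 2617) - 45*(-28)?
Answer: -1357 + sqrt(345) ≈ -1338.4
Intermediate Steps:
(sqrt(120 + C(15)) - 2617) - 45*(-28) = (sqrt(120 + 15**2) - 2617) - 45*(-28) = (sqrt(120 + 225) - 2617) + 1260 = (sqrt(345) - 2617) + 1260 = (-2617 + sqrt(345)) + 1260 = -1357 + sqrt(345)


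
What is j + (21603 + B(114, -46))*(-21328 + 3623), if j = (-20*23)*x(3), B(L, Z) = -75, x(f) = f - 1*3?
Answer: -381153240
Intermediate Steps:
x(f) = -3 + f (x(f) = f - 3 = -3 + f)
j = 0 (j = (-20*23)*(-3 + 3) = -460*0 = 0)
j + (21603 + B(114, -46))*(-21328 + 3623) = 0 + (21603 - 75)*(-21328 + 3623) = 0 + 21528*(-17705) = 0 - 381153240 = -381153240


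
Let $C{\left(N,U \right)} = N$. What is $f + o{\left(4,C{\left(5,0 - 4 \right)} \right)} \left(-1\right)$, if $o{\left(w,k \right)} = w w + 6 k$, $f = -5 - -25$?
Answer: $-26$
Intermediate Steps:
$f = 20$ ($f = -5 + 25 = 20$)
$o{\left(w,k \right)} = w^{2} + 6 k$
$f + o{\left(4,C{\left(5,0 - 4 \right)} \right)} \left(-1\right) = 20 + \left(4^{2} + 6 \cdot 5\right) \left(-1\right) = 20 + \left(16 + 30\right) \left(-1\right) = 20 + 46 \left(-1\right) = 20 - 46 = -26$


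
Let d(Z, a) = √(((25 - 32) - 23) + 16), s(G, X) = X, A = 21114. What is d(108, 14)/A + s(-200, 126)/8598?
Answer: 21/1433 + I*√14/21114 ≈ 0.014655 + 0.00017721*I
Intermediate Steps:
d(Z, a) = I*√14 (d(Z, a) = √((-7 - 23) + 16) = √(-30 + 16) = √(-14) = I*√14)
d(108, 14)/A + s(-200, 126)/8598 = (I*√14)/21114 + 126/8598 = (I*√14)*(1/21114) + 126*(1/8598) = I*√14/21114 + 21/1433 = 21/1433 + I*√14/21114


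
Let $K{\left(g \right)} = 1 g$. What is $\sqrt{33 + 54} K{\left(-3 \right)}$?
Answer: $- 3 \sqrt{87} \approx -27.982$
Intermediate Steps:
$K{\left(g \right)} = g$
$\sqrt{33 + 54} K{\left(-3 \right)} = \sqrt{33 + 54} \left(-3\right) = \sqrt{87} \left(-3\right) = - 3 \sqrt{87}$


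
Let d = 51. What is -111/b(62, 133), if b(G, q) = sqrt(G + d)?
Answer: -111*sqrt(113)/113 ≈ -10.442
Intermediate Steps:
b(G, q) = sqrt(51 + G) (b(G, q) = sqrt(G + 51) = sqrt(51 + G))
-111/b(62, 133) = -111/sqrt(51 + 62) = -111*sqrt(113)/113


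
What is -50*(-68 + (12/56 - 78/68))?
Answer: 410150/119 ≈ 3446.6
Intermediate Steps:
-50*(-68 + (12/56 - 78/68)) = -50*(-68 + (12*(1/56) - 78*1/68)) = -50*(-68 + (3/14 - 39/34)) = -50*(-68 - 111/119) = -50*(-8203/119) = 410150/119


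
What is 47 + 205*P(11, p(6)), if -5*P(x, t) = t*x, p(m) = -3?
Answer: 1400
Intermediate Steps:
P(x, t) = -t*x/5
47 + 205*P(11, p(6)) = 47 + 205*(-⅕*(-3)*11) = 47 + 205*(33/5) = 47 + 1353 = 1400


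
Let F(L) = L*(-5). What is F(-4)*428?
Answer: 8560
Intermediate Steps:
F(L) = -5*L
F(-4)*428 = -5*(-4)*428 = 20*428 = 8560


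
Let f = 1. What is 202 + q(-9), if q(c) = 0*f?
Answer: 202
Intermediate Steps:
q(c) = 0 (q(c) = 0*1 = 0)
202 + q(-9) = 202 + 0 = 202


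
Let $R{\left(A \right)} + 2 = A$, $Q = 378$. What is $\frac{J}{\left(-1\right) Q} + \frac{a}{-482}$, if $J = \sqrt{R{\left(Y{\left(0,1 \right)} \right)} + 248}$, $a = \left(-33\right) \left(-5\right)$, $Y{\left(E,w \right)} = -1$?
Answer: $- \frac{165}{482} - \frac{\sqrt{5}}{54} \approx -0.38373$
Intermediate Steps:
$R{\left(A \right)} = -2 + A$
$a = 165$
$J = 7 \sqrt{5}$ ($J = \sqrt{\left(-2 - 1\right) + 248} = \sqrt{-3 + 248} = \sqrt{245} = 7 \sqrt{5} \approx 15.652$)
$\frac{J}{\left(-1\right) Q} + \frac{a}{-482} = \frac{7 \sqrt{5}}{\left(-1\right) 378} + \frac{165}{-482} = \frac{7 \sqrt{5}}{-378} + 165 \left(- \frac{1}{482}\right) = 7 \sqrt{5} \left(- \frac{1}{378}\right) - \frac{165}{482} = - \frac{\sqrt{5}}{54} - \frac{165}{482} = - \frac{165}{482} - \frac{\sqrt{5}}{54}$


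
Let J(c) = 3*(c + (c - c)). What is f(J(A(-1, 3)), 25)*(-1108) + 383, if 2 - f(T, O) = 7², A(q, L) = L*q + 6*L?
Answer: 52459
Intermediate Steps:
A(q, L) = 6*L + L*q
J(c) = 3*c (J(c) = 3*(c + 0) = 3*c)
f(T, O) = -47 (f(T, O) = 2 - 1*7² = 2 - 1*49 = 2 - 49 = -47)
f(J(A(-1, 3)), 25)*(-1108) + 383 = -47*(-1108) + 383 = 52076 + 383 = 52459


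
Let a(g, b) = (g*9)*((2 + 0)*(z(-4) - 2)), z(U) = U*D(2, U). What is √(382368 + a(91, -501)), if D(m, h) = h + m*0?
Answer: 10*√4053 ≈ 636.63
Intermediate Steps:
D(m, h) = h (D(m, h) = h + 0 = h)
z(U) = U² (z(U) = U*U = U²)
a(g, b) = 252*g (a(g, b) = (g*9)*((2 + 0)*((-4)² - 2)) = (9*g)*(2*(16 - 2)) = (9*g)*(2*14) = (9*g)*28 = 252*g)
√(382368 + a(91, -501)) = √(382368 + 252*91) = √(382368 + 22932) = √405300 = 10*√4053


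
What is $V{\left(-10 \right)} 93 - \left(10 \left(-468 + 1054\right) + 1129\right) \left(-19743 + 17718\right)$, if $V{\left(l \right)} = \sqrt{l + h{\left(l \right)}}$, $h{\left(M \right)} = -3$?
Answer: $14152725 + 93 i \sqrt{13} \approx 1.4153 \cdot 10^{7} + 335.32 i$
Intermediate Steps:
$V{\left(l \right)} = \sqrt{-3 + l}$ ($V{\left(l \right)} = \sqrt{l - 3} = \sqrt{-3 + l}$)
$V{\left(-10 \right)} 93 - \left(10 \left(-468 + 1054\right) + 1129\right) \left(-19743 + 17718\right) = \sqrt{-3 - 10} \cdot 93 - \left(10 \left(-468 + 1054\right) + 1129\right) \left(-19743 + 17718\right) = \sqrt{-13} \cdot 93 - \left(10 \cdot 586 + 1129\right) \left(-2025\right) = i \sqrt{13} \cdot 93 - \left(5860 + 1129\right) \left(-2025\right) = 93 i \sqrt{13} - 6989 \left(-2025\right) = 93 i \sqrt{13} - -14152725 = 93 i \sqrt{13} + 14152725 = 14152725 + 93 i \sqrt{13}$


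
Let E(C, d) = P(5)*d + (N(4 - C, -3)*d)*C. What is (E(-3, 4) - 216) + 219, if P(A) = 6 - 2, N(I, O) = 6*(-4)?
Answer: 307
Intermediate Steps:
N(I, O) = -24
P(A) = 4
E(C, d) = 4*d - 24*C*d (E(C, d) = 4*d + (-24*d)*C = 4*d - 24*C*d)
(E(-3, 4) - 216) + 219 = (4*4*(1 - 6*(-3)) - 216) + 219 = (4*4*(1 + 18) - 216) + 219 = (4*4*19 - 216) + 219 = (304 - 216) + 219 = 88 + 219 = 307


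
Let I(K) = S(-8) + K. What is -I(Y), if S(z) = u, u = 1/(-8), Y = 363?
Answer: -2903/8 ≈ -362.88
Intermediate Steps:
u = -⅛ ≈ -0.12500
S(z) = -⅛
I(K) = -⅛ + K
-I(Y) = -(-⅛ + 363) = -1*2903/8 = -2903/8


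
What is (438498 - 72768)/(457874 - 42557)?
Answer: 121910/138439 ≈ 0.88060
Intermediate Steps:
(438498 - 72768)/(457874 - 42557) = 365730/415317 = 365730*(1/415317) = 121910/138439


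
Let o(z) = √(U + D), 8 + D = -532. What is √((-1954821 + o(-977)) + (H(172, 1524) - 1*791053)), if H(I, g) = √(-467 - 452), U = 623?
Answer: √(-2745874 + √83 + I*√919) ≈ 0.009 + 1657.1*I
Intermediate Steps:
D = -540 (D = -8 - 532 = -540)
o(z) = √83 (o(z) = √(623 - 540) = √83)
H(I, g) = I*√919 (H(I, g) = √(-919) = I*√919)
√((-1954821 + o(-977)) + (H(172, 1524) - 1*791053)) = √((-1954821 + √83) + (I*√919 - 1*791053)) = √((-1954821 + √83) + (I*√919 - 791053)) = √((-1954821 + √83) + (-791053 + I*√919)) = √(-2745874 + √83 + I*√919)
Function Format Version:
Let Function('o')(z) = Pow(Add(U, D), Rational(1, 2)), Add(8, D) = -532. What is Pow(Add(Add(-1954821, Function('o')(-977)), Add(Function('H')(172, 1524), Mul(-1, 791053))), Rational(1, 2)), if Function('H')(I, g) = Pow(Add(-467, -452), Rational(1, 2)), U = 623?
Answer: Pow(Add(-2745874, Pow(83, Rational(1, 2)), Mul(I, Pow(919, Rational(1, 2)))), Rational(1, 2)) ≈ Add(0.009, Mul(1657.1, I))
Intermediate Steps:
D = -540 (D = Add(-8, -532) = -540)
Function('o')(z) = Pow(83, Rational(1, 2)) (Function('o')(z) = Pow(Add(623, -540), Rational(1, 2)) = Pow(83, Rational(1, 2)))
Function('H')(I, g) = Mul(I, Pow(919, Rational(1, 2))) (Function('H')(I, g) = Pow(-919, Rational(1, 2)) = Mul(I, Pow(919, Rational(1, 2))))
Pow(Add(Add(-1954821, Function('o')(-977)), Add(Function('H')(172, 1524), Mul(-1, 791053))), Rational(1, 2)) = Pow(Add(Add(-1954821, Pow(83, Rational(1, 2))), Add(Mul(I, Pow(919, Rational(1, 2))), Mul(-1, 791053))), Rational(1, 2)) = Pow(Add(Add(-1954821, Pow(83, Rational(1, 2))), Add(Mul(I, Pow(919, Rational(1, 2))), -791053)), Rational(1, 2)) = Pow(Add(Add(-1954821, Pow(83, Rational(1, 2))), Add(-791053, Mul(I, Pow(919, Rational(1, 2))))), Rational(1, 2)) = Pow(Add(-2745874, Pow(83, Rational(1, 2)), Mul(I, Pow(919, Rational(1, 2)))), Rational(1, 2))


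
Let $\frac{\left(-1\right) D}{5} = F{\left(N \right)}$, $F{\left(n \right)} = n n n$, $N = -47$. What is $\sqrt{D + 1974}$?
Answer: $\sqrt{521089} \approx 721.87$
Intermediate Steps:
$F{\left(n \right)} = n^{3}$ ($F{\left(n \right)} = n^{2} n = n^{3}$)
$D = 519115$ ($D = - 5 \left(-47\right)^{3} = \left(-5\right) \left(-103823\right) = 519115$)
$\sqrt{D + 1974} = \sqrt{519115 + 1974} = \sqrt{521089}$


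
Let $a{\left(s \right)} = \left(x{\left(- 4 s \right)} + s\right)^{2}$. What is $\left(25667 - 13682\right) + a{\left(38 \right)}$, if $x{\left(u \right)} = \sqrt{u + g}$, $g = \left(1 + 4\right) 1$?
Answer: $13282 + 532 i \sqrt{3} \approx 13282.0 + 921.45 i$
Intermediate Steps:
$g = 5$ ($g = 5 \cdot 1 = 5$)
$x{\left(u \right)} = \sqrt{5 + u}$ ($x{\left(u \right)} = \sqrt{u + 5} = \sqrt{5 + u}$)
$a{\left(s \right)} = \left(s + \sqrt{5 - 4 s}\right)^{2}$ ($a{\left(s \right)} = \left(\sqrt{5 - 4 s} + s\right)^{2} = \left(s + \sqrt{5 - 4 s}\right)^{2}$)
$\left(25667 - 13682\right) + a{\left(38 \right)} = \left(25667 - 13682\right) + \left(38 + \sqrt{5 - 152}\right)^{2} = 11985 + \left(38 + \sqrt{5 - 152}\right)^{2} = 11985 + \left(38 + \sqrt{-147}\right)^{2} = 11985 + \left(38 + 7 i \sqrt{3}\right)^{2}$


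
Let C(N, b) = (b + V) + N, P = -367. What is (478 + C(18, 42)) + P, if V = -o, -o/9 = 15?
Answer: 306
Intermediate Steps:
o = -135 (o = -9*15 = -135)
V = 135 (V = -1*(-135) = 135)
C(N, b) = 135 + N + b (C(N, b) = (b + 135) + N = (135 + b) + N = 135 + N + b)
(478 + C(18, 42)) + P = (478 + (135 + 18 + 42)) - 367 = (478 + 195) - 367 = 673 - 367 = 306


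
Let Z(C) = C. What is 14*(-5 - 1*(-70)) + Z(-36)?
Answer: 874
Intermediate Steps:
14*(-5 - 1*(-70)) + Z(-36) = 14*(-5 - 1*(-70)) - 36 = 14*(-5 + 70) - 36 = 14*65 - 36 = 910 - 36 = 874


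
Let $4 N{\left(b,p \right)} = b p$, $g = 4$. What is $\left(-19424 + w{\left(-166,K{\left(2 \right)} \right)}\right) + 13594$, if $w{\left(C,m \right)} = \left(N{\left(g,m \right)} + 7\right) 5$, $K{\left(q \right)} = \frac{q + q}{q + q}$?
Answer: $-5790$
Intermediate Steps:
$N{\left(b,p \right)} = \frac{b p}{4}$
$K{\left(q \right)} = 1$ ($K{\left(q \right)} = \frac{2 q}{2 q} = 2 q \frac{1}{2 q} = 1$)
$w{\left(C,m \right)} = 35 + 5 m$ ($w{\left(C,m \right)} = \left(\frac{1}{4} \cdot 4 m + 7\right) 5 = \left(m + 7\right) 5 = \left(7 + m\right) 5 = 35 + 5 m$)
$\left(-19424 + w{\left(-166,K{\left(2 \right)} \right)}\right) + 13594 = \left(-19424 + \left(35 + 5 \cdot 1\right)\right) + 13594 = \left(-19424 + \left(35 + 5\right)\right) + 13594 = \left(-19424 + 40\right) + 13594 = -19384 + 13594 = -5790$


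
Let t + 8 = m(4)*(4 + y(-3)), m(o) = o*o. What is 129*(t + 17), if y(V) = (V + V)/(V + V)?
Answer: 11481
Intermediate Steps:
m(o) = o**2
y(V) = 1 (y(V) = (2*V)/((2*V)) = (2*V)*(1/(2*V)) = 1)
t = 72 (t = -8 + 4**2*(4 + 1) = -8 + 16*5 = -8 + 80 = 72)
129*(t + 17) = 129*(72 + 17) = 129*89 = 11481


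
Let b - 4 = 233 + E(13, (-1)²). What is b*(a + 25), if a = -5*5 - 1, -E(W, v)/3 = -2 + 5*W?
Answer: -48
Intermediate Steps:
E(W, v) = 6 - 15*W (E(W, v) = -3*(-2 + 5*W) = 6 - 15*W)
a = -26 (a = -25 - 1 = -26)
b = 48 (b = 4 + (233 + (6 - 15*13)) = 4 + (233 + (6 - 195)) = 4 + (233 - 189) = 4 + 44 = 48)
b*(a + 25) = 48*(-26 + 25) = 48*(-1) = -48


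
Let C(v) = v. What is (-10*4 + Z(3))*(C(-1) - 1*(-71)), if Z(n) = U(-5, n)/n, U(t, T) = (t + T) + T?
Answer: -8330/3 ≈ -2776.7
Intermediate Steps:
U(t, T) = t + 2*T (U(t, T) = (T + t) + T = t + 2*T)
Z(n) = (-5 + 2*n)/n
(-10*4 + Z(3))*(C(-1) - 1*(-71)) = (-10*4 + (2 - 5/3))*(-1 - 1*(-71)) = (-40 + (2 - 5*1/3))*(-1 + 71) = (-40 + (2 - 5/3))*70 = (-40 + 1/3)*70 = -119/3*70 = -8330/3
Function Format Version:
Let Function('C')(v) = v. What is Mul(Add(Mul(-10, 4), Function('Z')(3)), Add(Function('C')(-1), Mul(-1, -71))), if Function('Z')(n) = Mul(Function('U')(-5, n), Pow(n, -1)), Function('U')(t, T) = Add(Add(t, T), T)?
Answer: Rational(-8330, 3) ≈ -2776.7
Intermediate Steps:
Function('U')(t, T) = Add(t, Mul(2, T)) (Function('U')(t, T) = Add(Add(T, t), T) = Add(t, Mul(2, T)))
Function('Z')(n) = Mul(Pow(n, -1), Add(-5, Mul(2, n))) (Function('Z')(n) = Mul(Add(-5, Mul(2, n)), Pow(n, -1)) = Mul(Pow(n, -1), Add(-5, Mul(2, n))))
Mul(Add(Mul(-10, 4), Function('Z')(3)), Add(Function('C')(-1), Mul(-1, -71))) = Mul(Add(Mul(-10, 4), Add(2, Mul(-5, Pow(3, -1)))), Add(-1, Mul(-1, -71))) = Mul(Add(-40, Add(2, Mul(-5, Rational(1, 3)))), Add(-1, 71)) = Mul(Add(-40, Add(2, Rational(-5, 3))), 70) = Mul(Add(-40, Rational(1, 3)), 70) = Mul(Rational(-119, 3), 70) = Rational(-8330, 3)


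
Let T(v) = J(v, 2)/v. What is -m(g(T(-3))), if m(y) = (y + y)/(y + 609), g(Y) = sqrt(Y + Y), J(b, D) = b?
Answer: 4/370879 - 1218*sqrt(2)/370879 ≈ -0.0046336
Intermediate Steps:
T(v) = 1 (T(v) = v/v = 1)
g(Y) = sqrt(2)*sqrt(Y) (g(Y) = sqrt(2*Y) = sqrt(2)*sqrt(Y))
m(y) = 2*y/(609 + y) (m(y) = (2*y)/(609 + y) = 2*y/(609 + y))
-m(g(T(-3))) = -2*sqrt(2)*sqrt(1)/(609 + sqrt(2)*sqrt(1)) = -2*sqrt(2)*1/(609 + sqrt(2)*1) = -2*sqrt(2)/(609 + sqrt(2))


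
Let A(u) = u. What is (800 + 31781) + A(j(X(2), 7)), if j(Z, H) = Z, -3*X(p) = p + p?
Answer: 97739/3 ≈ 32580.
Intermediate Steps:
X(p) = -2*p/3 (X(p) = -(p + p)/3 = -2*p/3)
(800 + 31781) + A(j(X(2), 7)) = (800 + 31781) - ⅔*2 = 32581 - 4/3 = 97739/3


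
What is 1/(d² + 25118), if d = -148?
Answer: 1/47022 ≈ 2.1267e-5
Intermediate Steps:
1/(d² + 25118) = 1/((-148)² + 25118) = 1/(21904 + 25118) = 1/47022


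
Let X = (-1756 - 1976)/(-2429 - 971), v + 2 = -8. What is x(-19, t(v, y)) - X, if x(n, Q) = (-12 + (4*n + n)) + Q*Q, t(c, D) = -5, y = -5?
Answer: -70633/850 ≈ -83.098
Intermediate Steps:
v = -10 (v = -2 - 8 = -10)
x(n, Q) = -12 + Q² + 5*n (x(n, Q) = (-12 + 5*n) + Q² = -12 + Q² + 5*n)
X = 933/850 (X = -3732/(-3400) = -3732*(-1/3400) = 933/850 ≈ 1.0976)
x(-19, t(v, y)) - X = (-12 + (-5)² + 5*(-19)) - 1*933/850 = (-12 + 25 - 95) - 933/850 = -82 - 933/850 = -70633/850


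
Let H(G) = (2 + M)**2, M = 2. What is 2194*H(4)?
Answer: 35104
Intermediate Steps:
H(G) = 16 (H(G) = (2 + 2)**2 = 4**2 = 16)
2194*H(4) = 2194*16 = 35104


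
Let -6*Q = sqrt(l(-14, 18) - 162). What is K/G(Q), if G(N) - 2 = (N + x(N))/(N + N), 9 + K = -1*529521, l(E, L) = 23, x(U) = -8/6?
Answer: -1059060*sqrt(139)/(-8*I + 5*sqrt(139)) ≈ -2.0798e+5 - 28225.0*I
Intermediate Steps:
x(U) = -4/3 (x(U) = -8*1/6 = -4/3)
K = -529530 (K = -9 - 1*529521 = -9 - 529521 = -529530)
Q = -I*sqrt(139)/6 (Q = -sqrt(23 - 162)/6 = -I*sqrt(139)/6 ≈ -1.965*I)
G(N) = 2 + (-4/3 + N)/(2*N) (G(N) = 2 + (N - 4/3)/(N + N) = 2 + (-4/3 + N)/((2*N)) = 2 + (-4/3 + N)*(1/(2*N)) = 2 + (-4/3 + N)/(2*N))
K/G(Q) = -529530*(-I*sqrt(139)/(-4 + 15*(-I*sqrt(139)/6))) = -529530*(-I*sqrt(139)/(-4 - 5*I*sqrt(139)/2)) = -(-529530)*I*sqrt(139)/(-4 - 5*I*sqrt(139)/2) = 529530*I*sqrt(139)/(-4 - 5*I*sqrt(139)/2)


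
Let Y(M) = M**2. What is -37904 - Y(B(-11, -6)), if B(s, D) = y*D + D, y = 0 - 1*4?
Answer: -38228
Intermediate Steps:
y = -4 (y = 0 - 4 = -4)
B(s, D) = -3*D (B(s, D) = -4*D + D = -3*D)
-37904 - Y(B(-11, -6)) = -37904 - (-3*(-6))**2 = -37904 - 1*18**2 = -37904 - 1*324 = -37904 - 324 = -38228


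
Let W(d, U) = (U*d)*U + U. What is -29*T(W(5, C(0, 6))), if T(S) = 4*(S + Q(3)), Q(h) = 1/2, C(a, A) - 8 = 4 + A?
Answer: -190066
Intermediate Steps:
C(a, A) = 12 + A (C(a, A) = 8 + (4 + A) = 12 + A)
Q(h) = 1/2
W(d, U) = U + d*U**2 (W(d, U) = d*U**2 + U = U + d*U**2)
T(S) = 2 + 4*S (T(S) = 4*(S + 1/2) = 4*(1/2 + S) = 2 + 4*S)
-29*T(W(5, C(0, 6))) = -29*(2 + 4*((12 + 6)*(1 + (12 + 6)*5))) = -29*(2 + 4*(18*(1 + 18*5))) = -29*(2 + 4*(18*(1 + 90))) = -29*(2 + 4*(18*91)) = -29*(2 + 4*1638) = -29*(2 + 6552) = -29*6554 = -190066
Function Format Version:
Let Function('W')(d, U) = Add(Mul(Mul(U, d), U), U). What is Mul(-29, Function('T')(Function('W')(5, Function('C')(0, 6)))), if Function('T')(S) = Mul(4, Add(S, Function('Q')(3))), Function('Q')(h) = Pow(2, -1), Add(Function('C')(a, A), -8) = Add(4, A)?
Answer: -190066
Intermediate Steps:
Function('C')(a, A) = Add(12, A) (Function('C')(a, A) = Add(8, Add(4, A)) = Add(12, A))
Function('Q')(h) = Rational(1, 2)
Function('W')(d, U) = Add(U, Mul(d, Pow(U, 2))) (Function('W')(d, U) = Add(Mul(d, Pow(U, 2)), U) = Add(U, Mul(d, Pow(U, 2))))
Function('T')(S) = Add(2, Mul(4, S)) (Function('T')(S) = Mul(4, Add(S, Rational(1, 2))) = Mul(4, Add(Rational(1, 2), S)) = Add(2, Mul(4, S)))
Mul(-29, Function('T')(Function('W')(5, Function('C')(0, 6)))) = Mul(-29, Add(2, Mul(4, Mul(Add(12, 6), Add(1, Mul(Add(12, 6), 5)))))) = Mul(-29, Add(2, Mul(4, Mul(18, Add(1, Mul(18, 5)))))) = Mul(-29, Add(2, Mul(4, Mul(18, Add(1, 90))))) = Mul(-29, Add(2, Mul(4, Mul(18, 91)))) = Mul(-29, Add(2, Mul(4, 1638))) = Mul(-29, Add(2, 6552)) = Mul(-29, 6554) = -190066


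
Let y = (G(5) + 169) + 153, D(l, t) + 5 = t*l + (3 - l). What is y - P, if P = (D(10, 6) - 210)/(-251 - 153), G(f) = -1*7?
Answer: 63549/202 ≈ 314.60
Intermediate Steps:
G(f) = -7
D(l, t) = -2 - l + l*t (D(l, t) = -5 + (t*l + (3 - l)) = -5 + (l*t + (3 - l)) = -5 + (3 - l + l*t) = -2 - l + l*t)
P = 81/202 (P = ((-2 - 1*10 + 10*6) - 210)/(-251 - 153) = ((-2 - 10 + 60) - 210)/(-404) = (48 - 210)*(-1/404) = -162*(-1/404) = 81/202 ≈ 0.40099)
y = 315 (y = (-7 + 169) + 153 = 162 + 153 = 315)
y - P = 315 - 1*81/202 = 315 - 81/202 = 63549/202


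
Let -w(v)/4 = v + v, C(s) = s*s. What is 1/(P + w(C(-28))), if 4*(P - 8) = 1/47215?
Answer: -188860/1183019039 ≈ -0.00015964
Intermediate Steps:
C(s) = s²
w(v) = -8*v (w(v) = -4*(v + v) = -8*v)
P = 1510881/188860 (P = 8 + (¼)/47215 = 8 + (¼)*(1/47215) = 8 + 1/188860 = 1510881/188860 ≈ 8.0000)
1/(P + w(C(-28))) = 1/(1510881/188860 - 8*(-28)²) = 1/(1510881/188860 - 8*784) = 1/(1510881/188860 - 6272) = 1/(-1183019039/188860) = -188860/1183019039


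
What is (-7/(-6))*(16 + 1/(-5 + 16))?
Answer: 413/22 ≈ 18.773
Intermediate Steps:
(-7/(-6))*(16 + 1/(-5 + 16)) = (-7*(-1/6))*(16 + 1/11) = 7*(16 + 1/11)/6 = (7/6)*(177/11) = 413/22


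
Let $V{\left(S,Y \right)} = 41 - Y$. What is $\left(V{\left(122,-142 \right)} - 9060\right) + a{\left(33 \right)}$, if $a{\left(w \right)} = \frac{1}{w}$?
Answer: $- \frac{292940}{33} \approx -8877.0$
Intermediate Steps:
$\left(V{\left(122,-142 \right)} - 9060\right) + a{\left(33 \right)} = \left(\left(41 - -142\right) - 9060\right) + \frac{1}{33} = \left(\left(41 + 142\right) - 9060\right) + \frac{1}{33} = \left(183 - 9060\right) + \frac{1}{33} = -8877 + \frac{1}{33} = - \frac{292940}{33}$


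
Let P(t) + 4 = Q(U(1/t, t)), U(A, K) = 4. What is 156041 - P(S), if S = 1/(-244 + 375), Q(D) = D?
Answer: 156041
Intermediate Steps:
S = 1/131 ≈ 0.0076336
P(t) = 0 (P(t) = -4 + 4 = 0)
156041 - P(S) = 156041 - 1*0 = 156041 + 0 = 156041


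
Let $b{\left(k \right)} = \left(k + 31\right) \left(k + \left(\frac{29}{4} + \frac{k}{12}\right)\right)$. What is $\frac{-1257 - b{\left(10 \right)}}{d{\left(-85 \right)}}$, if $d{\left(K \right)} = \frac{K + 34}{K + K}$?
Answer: $- \frac{119905}{18} \approx -6661.4$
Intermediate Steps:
$b{\left(k \right)} = \left(31 + k\right) \left(\frac{29}{4} + \frac{13 k}{12}\right)$ ($b{\left(k \right)} = \left(31 + k\right) \left(k + \left(29 \cdot \frac{1}{4} + k \frac{1}{12}\right)\right) = \left(31 + k\right) \left(k + \left(\frac{29}{4} + \frac{k}{12}\right)\right) = \left(31 + k\right) \left(\frac{29}{4} + \frac{13 k}{12}\right)$)
$d{\left(K \right)} = \frac{34 + K}{2 K}$
$\frac{-1257 - b{\left(10 \right)}}{d{\left(-85 \right)}} = \frac{-1257 - \left(\frac{899}{4} + \frac{13 \cdot 10^{2}}{12} + \frac{245}{6} \cdot 10\right)}{\frac{1}{2} \frac{1}{-85} \left(34 - 85\right)} = \frac{-1257 - \left(\frac{899}{4} + \frac{13}{12} \cdot 100 + \frac{1225}{3}\right)}{\frac{1}{2} \left(- \frac{1}{85}\right) \left(-51\right)} = \frac{-1257 - \left(\frac{899}{4} + \frac{325}{3} + \frac{1225}{3}\right)}{\frac{3}{10}} = \left(-1257 - \frac{8897}{12}\right) \frac{10}{3} = \left(- \frac{23981}{12}\right) \frac{10}{3} = - \frac{119905}{18}$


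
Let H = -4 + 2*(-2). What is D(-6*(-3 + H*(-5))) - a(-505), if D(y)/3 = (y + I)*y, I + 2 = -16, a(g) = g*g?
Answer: -95185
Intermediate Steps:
a(g) = g²
I = -18 (I = -2 - 16 = -18)
H = -8 (H = -4 - 4 = -8)
D(y) = 3*y*(-18 + y) (D(y) = 3*((y - 18)*y) = 3*((-18 + y)*y) = 3*(y*(-18 + y)) = 3*y*(-18 + y))
D(-6*(-3 + H*(-5))) - a(-505) = 3*(-6*(-3 - 8*(-5)))*(-18 - 6*(-3 - 8*(-5))) - 1*(-505)² = 3*(-6*(-3 + 40))*(-18 - 6*(-3 + 40)) - 1*255025 = 3*(-6*37)*(-18 - 6*37) - 255025 = 3*(-222)*(-18 - 222) - 255025 = 3*(-222)*(-240) - 255025 = 159840 - 255025 = -95185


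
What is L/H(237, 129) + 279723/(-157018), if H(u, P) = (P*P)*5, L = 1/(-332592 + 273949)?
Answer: -1364877837101263/766152186989670 ≈ -1.7815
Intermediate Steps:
L = -1/58643 (L = 1/(-58643) = -1/58643 ≈ -1.7052e-5)
H(u, P) = 5*P² (H(u, P) = P²*5 = 5*P²)
L/H(237, 129) + 279723/(-157018) = -1/(58643*(5*129²)) + 279723/(-157018) = -1/(58643*(5*16641)) + 279723*(-1/157018) = -1/58643/83205 - 279723/157018 = -1/58643*1/83205 - 279723/157018 = -1/4879390815 - 279723/157018 = -1364877837101263/766152186989670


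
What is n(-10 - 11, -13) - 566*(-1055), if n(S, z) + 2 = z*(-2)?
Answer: 597154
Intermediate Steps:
n(S, z) = -2 - 2*z (n(S, z) = -2 + z*(-2) = -2 - 2*z)
n(-10 - 11, -13) - 566*(-1055) = (-2 - 2*(-13)) - 566*(-1055) = (-2 + 26) + 597130 = 24 + 597130 = 597154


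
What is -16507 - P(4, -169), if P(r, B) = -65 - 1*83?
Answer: -16359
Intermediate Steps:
P(r, B) = -148 (P(r, B) = -65 - 83 = -148)
-16507 - P(4, -169) = -16507 - 1*(-148) = -16507 + 148 = -16359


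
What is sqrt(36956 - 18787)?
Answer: sqrt(18169) ≈ 134.79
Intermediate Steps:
sqrt(36956 - 18787) = sqrt(18169)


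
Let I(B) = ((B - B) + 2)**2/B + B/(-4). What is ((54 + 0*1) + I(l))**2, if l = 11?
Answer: 5157441/1936 ≈ 2664.0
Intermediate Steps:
I(B) = 4/B - B/4 (I(B) = (0 + 2)**2/B + B*(-1/4) = 2**2/B - B/4 = 4/B - B/4)
((54 + 0*1) + I(l))**2 = ((54 + 0*1) + (4/11 - 1/4*11))**2 = ((54 + 0) + (4*(1/11) - 11/4))**2 = (54 + (4/11 - 11/4))**2 = (54 - 105/44)**2 = (2271/44)**2 = 5157441/1936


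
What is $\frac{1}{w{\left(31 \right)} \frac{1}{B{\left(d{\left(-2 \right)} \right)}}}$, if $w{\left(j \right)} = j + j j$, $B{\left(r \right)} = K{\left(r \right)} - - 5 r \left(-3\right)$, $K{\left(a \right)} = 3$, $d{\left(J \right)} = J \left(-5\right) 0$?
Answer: $\frac{3}{992} \approx 0.0030242$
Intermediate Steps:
$d{\left(J \right)} = 0$ ($d{\left(J \right)} = - 5 J 0 = 0$)
$B{\left(r \right)} = 3 - 15 r$ ($B{\left(r \right)} = 3 - - 5 r \left(-3\right) = 3 - 15 r$)
$w{\left(j \right)} = j + j^{2}$
$\frac{1}{w{\left(31 \right)} \frac{1}{B{\left(d{\left(-2 \right)} \right)}}} = \frac{1}{31 \left(1 + 31\right) \frac{1}{3 - 0}} = \frac{1}{31 \cdot 32 \frac{1}{3 + 0}} = \frac{1}{992 \cdot \frac{1}{3}} = \frac{1}{\frac{992}{3}} = \frac{3}{992}$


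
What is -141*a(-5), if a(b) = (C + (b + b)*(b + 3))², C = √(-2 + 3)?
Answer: -62181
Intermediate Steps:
C = 1 (C = √1 = 1)
a(b) = (1 + 2*b*(3 + b))² (a(b) = (1 + (b + b)*(b + 3))² = (1 + (2*b)*(3 + b))² = (1 + 2*b*(3 + b))²)
-141*a(-5) = -141*(1 + 2*(-5)² + 6*(-5))² = -141*(1 + 2*25 - 30)² = -141*(1 + 50 - 30)² = -141*21² = -141*441 = -62181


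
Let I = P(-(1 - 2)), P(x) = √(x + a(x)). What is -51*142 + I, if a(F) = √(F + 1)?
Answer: -7242 + √(1 + √2) ≈ -7240.4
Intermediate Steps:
a(F) = √(1 + F)
P(x) = √(x + √(1 + x))
I = √(1 + √2) (I = √(-(1 - 2) + √(1 - (1 - 2))) = √(-1*(-1) + √(1 - 1*(-1))) = √(1 + √(1 + 1)) = √(1 + √2) ≈ 1.5538)
-51*142 + I = -51*142 + √(1 + √2) = -7242 + √(1 + √2)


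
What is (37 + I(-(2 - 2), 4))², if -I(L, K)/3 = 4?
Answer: 625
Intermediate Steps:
I(L, K) = -12 (I(L, K) = -3*4 = -12)
(37 + I(-(2 - 2), 4))² = (37 - 12)² = 25² = 625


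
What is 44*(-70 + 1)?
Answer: -3036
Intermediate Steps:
44*(-70 + 1) = 44*(-69) = -3036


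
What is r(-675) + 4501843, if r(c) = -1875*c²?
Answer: -849795032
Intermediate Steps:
r(-675) + 4501843 = -1875*(-675)² + 4501843 = -1875*455625 + 4501843 = -854296875 + 4501843 = -849795032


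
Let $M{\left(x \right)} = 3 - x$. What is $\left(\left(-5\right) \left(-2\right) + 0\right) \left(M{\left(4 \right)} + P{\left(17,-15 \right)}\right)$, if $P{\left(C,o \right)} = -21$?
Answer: $-220$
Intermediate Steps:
$\left(\left(-5\right) \left(-2\right) + 0\right) \left(M{\left(4 \right)} + P{\left(17,-15 \right)}\right) = \left(\left(-5\right) \left(-2\right) + 0\right) \left(\left(3 - 4\right) - 21\right) = \left(10 + 0\right) \left(\left(3 - 4\right) - 21\right) = 10 \left(-1 - 21\right) = 10 \left(-22\right) = -220$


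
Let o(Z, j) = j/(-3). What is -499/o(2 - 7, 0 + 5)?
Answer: 1497/5 ≈ 299.40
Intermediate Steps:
o(Z, j) = -j/3 (o(Z, j) = j*(-⅓) = -j/3)
-499/o(2 - 7, 0 + 5) = -499*(-3/(0 + 5)) = -499/((-⅓*5)) = -499/(-5/3) = -499*(-⅗) = 1497/5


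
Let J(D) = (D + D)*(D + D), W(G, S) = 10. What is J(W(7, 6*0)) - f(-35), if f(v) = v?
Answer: 435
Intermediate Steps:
J(D) = 4*D² (J(D) = (2*D)*(2*D) = 4*D²)
J(W(7, 6*0)) - f(-35) = 4*10² - 1*(-35) = 4*100 + 35 = 400 + 35 = 435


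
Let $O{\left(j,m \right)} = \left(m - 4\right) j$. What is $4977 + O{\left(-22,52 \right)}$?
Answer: $3921$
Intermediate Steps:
$O{\left(j,m \right)} = j \left(-4 + m\right)$ ($O{\left(j,m \right)} = \left(-4 + m\right) j = j \left(-4 + m\right)$)
$4977 + O{\left(-22,52 \right)} = 4977 - 22 \left(-4 + 52\right) = 4977 - 1056 = 3921$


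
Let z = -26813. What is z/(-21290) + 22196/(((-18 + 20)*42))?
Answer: 118701283/447090 ≈ 265.50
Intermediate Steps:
z/(-21290) + 22196/(((-18 + 20)*42)) = -26813/(-21290) + 22196/(((-18 + 20)*42)) = -26813*(-1/21290) + 22196/((2*42)) = 26813/21290 + 22196/84 = 26813/21290 + 22196*(1/84) = 26813/21290 + 5549/21 = 118701283/447090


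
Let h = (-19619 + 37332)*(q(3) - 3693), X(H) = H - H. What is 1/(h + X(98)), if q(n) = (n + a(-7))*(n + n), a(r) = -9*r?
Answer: -1/58399761 ≈ -1.7123e-8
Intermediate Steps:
X(H) = 0
q(n) = 2*n*(63 + n) (q(n) = (n - 9*(-7))*(n + n) = (n + 63)*(2*n) = (63 + n)*(2*n) = 2*n*(63 + n))
h = -58399761 (h = (-19619 + 37332)*(2*3*(63 + 3) - 3693) = 17713*(2*3*66 - 3693) = 17713*(396 - 3693) = 17713*(-3297) = -58399761)
1/(h + X(98)) = 1/(-58399761 + 0) = 1/(-58399761) = -1/58399761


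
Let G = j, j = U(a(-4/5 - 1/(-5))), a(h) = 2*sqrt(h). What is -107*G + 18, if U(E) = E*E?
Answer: 1374/5 ≈ 274.80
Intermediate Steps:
U(E) = E**2
j = -12/5 (j = (2*sqrt(-4/5 - 1/(-5)))**2 = (2*sqrt(-4*1/5 - 1*(-1/5)))**2 = (2*sqrt(-4/5 + 1/5))**2 = (2*sqrt(-3/5))**2 = (2*(I*sqrt(15)/5))**2 = (2*I*sqrt(15)/5)**2 = -12/5 ≈ -2.4000)
G = -12/5 ≈ -2.4000
-107*G + 18 = -107*(-12/5) + 18 = 1284/5 + 18 = 1374/5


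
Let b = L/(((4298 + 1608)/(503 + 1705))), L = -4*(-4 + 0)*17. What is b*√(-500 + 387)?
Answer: 300288*I*√113/2953 ≈ 1081.0*I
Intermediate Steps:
L = 272 (L = -4*(-4)*17 = 16*17 = 272)
b = 300288/2953 (b = 272/(((4298 + 1608)/(503 + 1705))) = 272/((5906/2208)) = 272/((5906*(1/2208))) = 272/(2953/1104) = 272*(1104/2953) = 300288/2953 ≈ 101.69)
b*√(-500 + 387) = 300288*√(-500 + 387)/2953 = 300288*√(-113)/2953 = 300288*(I*√113)/2953 = 300288*I*√113/2953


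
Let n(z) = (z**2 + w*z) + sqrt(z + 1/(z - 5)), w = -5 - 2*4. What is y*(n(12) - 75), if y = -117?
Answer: 10179 - 117*sqrt(595)/7 ≈ 9771.3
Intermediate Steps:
w = -13 (w = -5 - 8 = -13)
n(z) = z**2 + sqrt(z + 1/(-5 + z)) - 13*z (n(z) = (z**2 - 13*z) + sqrt(z + 1/(z - 5)) = (z**2 - 13*z) + sqrt(z + 1/(-5 + z)) = z**2 + sqrt(z + 1/(-5 + z)) - 13*z)
y*(n(12) - 75) = -117*((12**2 + sqrt((1 + 12*(-5 + 12))/(-5 + 12)) - 13*12) - 75) = -117*((144 + sqrt((1 + 12*7)/7) - 156) - 75) = -117*((144 + sqrt((1 + 84)/7) - 156) - 75) = -117*((144 + sqrt((1/7)*85) - 156) - 75) = -117*((144 + sqrt(85/7) - 156) - 75) = -117*((144 + sqrt(595)/7 - 156) - 75) = -117*((-12 + sqrt(595)/7) - 75) = -117*(-87 + sqrt(595)/7) = 10179 - 117*sqrt(595)/7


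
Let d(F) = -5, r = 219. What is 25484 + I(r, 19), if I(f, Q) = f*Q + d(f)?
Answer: 29640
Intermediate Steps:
I(f, Q) = -5 + Q*f (I(f, Q) = f*Q - 5 = Q*f - 5 = -5 + Q*f)
25484 + I(r, 19) = 25484 + (-5 + 19*219) = 25484 + (-5 + 4161) = 25484 + 4156 = 29640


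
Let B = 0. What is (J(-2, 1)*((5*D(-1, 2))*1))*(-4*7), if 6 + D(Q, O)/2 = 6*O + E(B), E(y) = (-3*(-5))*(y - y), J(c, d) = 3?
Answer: -5040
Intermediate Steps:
E(y) = 0 (E(y) = 15*0 = 0)
D(Q, O) = -12 + 12*O (D(Q, O) = -12 + 2*(6*O + 0) = -12 + 2*(6*O) = -12 + 12*O)
(J(-2, 1)*((5*D(-1, 2))*1))*(-4*7) = (3*((5*(-12 + 12*2))*1))*(-4*7) = (3*((5*(-12 + 24))*1))*(-28) = (3*((5*12)*1))*(-28) = (3*(60*1))*(-28) = (3*60)*(-28) = 180*(-28) = -5040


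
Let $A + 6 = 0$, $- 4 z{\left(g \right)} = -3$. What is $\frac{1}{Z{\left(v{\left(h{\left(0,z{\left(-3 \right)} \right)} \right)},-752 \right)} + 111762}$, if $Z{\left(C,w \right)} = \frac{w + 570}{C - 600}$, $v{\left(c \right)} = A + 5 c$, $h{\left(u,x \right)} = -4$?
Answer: $\frac{313}{34981597} \approx 8.9476 \cdot 10^{-6}$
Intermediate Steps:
$z{\left(g \right)} = \frac{3}{4}$ ($z{\left(g \right)} = \left(- \frac{1}{4}\right) \left(-3\right) = \frac{3}{4}$)
$A = -6$ ($A = -6 + 0 = -6$)
$v{\left(c \right)} = -6 + 5 c$
$Z{\left(C,w \right)} = \frac{570 + w}{-600 + C}$
$\frac{1}{Z{\left(v{\left(h{\left(0,z{\left(-3 \right)} \right)} \right)},-752 \right)} + 111762} = \frac{1}{\frac{570 - 752}{-600 + \left(-6 + 5 \left(-4\right)\right)} + 111762} = \frac{1}{\frac{1}{-600 - 26} \left(-182\right) + 111762} = \frac{1}{\frac{1}{-626} \left(-182\right) + 111762} = \frac{1}{\left(- \frac{1}{626}\right) \left(-182\right) + 111762} = \frac{1}{\frac{91}{313} + 111762} = \frac{1}{\frac{34981597}{313}} = \frac{313}{34981597}$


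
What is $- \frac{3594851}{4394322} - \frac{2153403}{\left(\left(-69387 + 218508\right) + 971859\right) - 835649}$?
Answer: $- \frac{10488468608447}{1253836290582} \approx -8.3651$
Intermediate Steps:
$- \frac{3594851}{4394322} - \frac{2153403}{\left(\left(-69387 + 218508\right) + 971859\right) - 835649} = \left(-3594851\right) \frac{1}{4394322} - \frac{2153403}{\left(149121 + 971859\right) - 835649} = - \frac{3594851}{4394322} - \frac{2153403}{1120980 - 835649} = - \frac{3594851}{4394322} - \frac{2153403}{285331} = - \frac{10488468608447}{1253836290582}$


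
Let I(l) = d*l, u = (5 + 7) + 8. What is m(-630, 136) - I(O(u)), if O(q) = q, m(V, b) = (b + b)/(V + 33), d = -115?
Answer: 1372828/597 ≈ 2299.5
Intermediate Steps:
u = 20 (u = 12 + 8 = 20)
m(V, b) = 2*b/(33 + V) (m(V, b) = (2*b)/(33 + V) = 2*b/(33 + V))
I(l) = -115*l
m(-630, 136) - I(O(u)) = 2*136/(33 - 630) - (-115)*20 = 2*136/(-597) - 1*(-2300) = 2*136*(-1/597) + 2300 = -272/597 + 2300 = 1372828/597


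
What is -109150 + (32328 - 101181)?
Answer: -178003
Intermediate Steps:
-109150 + (32328 - 101181) = -109150 - 68853 = -178003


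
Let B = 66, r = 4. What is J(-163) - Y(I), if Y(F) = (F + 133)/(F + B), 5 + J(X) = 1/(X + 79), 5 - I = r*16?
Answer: -187/12 ≈ -15.583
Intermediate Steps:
I = -59 (I = 5 - 4*16 = 5 - 1*64 = 5 - 64 = -59)
J(X) = -5 + 1/(79 + X) (J(X) = -5 + 1/(X + 79) = -5 + 1/(79 + X))
Y(F) = (133 + F)/(66 + F) (Y(F) = (F + 133)/(F + 66) = (133 + F)/(66 + F))
J(-163) - Y(I) = (-394 - 5*(-163))/(79 - 163) - (133 - 59)/(66 - 59) = (-394 + 815)/(-84) - 74/7 = -1/84*421 - 74/7 = -421/84 - 1*74/7 = -421/84 - 74/7 = -187/12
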